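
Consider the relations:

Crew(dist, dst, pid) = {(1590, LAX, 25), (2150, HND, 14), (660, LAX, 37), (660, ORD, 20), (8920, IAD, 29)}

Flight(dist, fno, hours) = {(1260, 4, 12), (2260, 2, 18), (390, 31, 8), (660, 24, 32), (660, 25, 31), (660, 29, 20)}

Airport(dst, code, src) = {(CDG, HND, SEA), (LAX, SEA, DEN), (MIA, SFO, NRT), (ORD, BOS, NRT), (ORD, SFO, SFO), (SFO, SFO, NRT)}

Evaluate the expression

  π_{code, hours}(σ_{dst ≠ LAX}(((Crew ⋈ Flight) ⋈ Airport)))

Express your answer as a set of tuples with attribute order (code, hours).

{(BOS, 20), (BOS, 31), (BOS, 32), (SFO, 20), (SFO, 31), (SFO, 32)}

Joining Crew and Flight on dist yields {(660, LAX, 37, 24, 32), (660, LAX, 37, 25, 31), (660, LAX, 37, 29, 20), (660, ORD, 20, 24, 32), (660, ORD, 20, 25, 31), (660, ORD, 20, 29, 20)}.
Joining (Crew ⋈ Flight) and Airport on dst yields {(660, LAX, 37, 24, 32, SEA, DEN), (660, LAX, 37, 25, 31, SEA, DEN), (660, LAX, 37, 29, 20, SEA, DEN), (660, ORD, 20, 24, 32, BOS, NRT), (660, ORD, 20, 24, 32, SFO, SFO), (660, ORD, 20, 25, 31, BOS, NRT), (660, ORD, 20, 25, 31, SFO, SFO), (660, ORD, 20, 29, 20, BOS, NRT), (660, ORD, 20, 29, 20, SFO, SFO)}.
Selection dst ≠ LAX: {(660, ORD, 20, 24, 32, BOS, NRT), (660, ORD, 20, 24, 32, SFO, SFO), (660, ORD, 20, 25, 31, BOS, NRT), (660, ORD, 20, 25, 31, SFO, SFO), (660, ORD, 20, 29, 20, BOS, NRT), (660, ORD, 20, 29, 20, SFO, SFO)}
Keep only column(s) code, hours: {(BOS, 20), (BOS, 31), (BOS, 32), (SFO, 20), (SFO, 31), (SFO, 32)}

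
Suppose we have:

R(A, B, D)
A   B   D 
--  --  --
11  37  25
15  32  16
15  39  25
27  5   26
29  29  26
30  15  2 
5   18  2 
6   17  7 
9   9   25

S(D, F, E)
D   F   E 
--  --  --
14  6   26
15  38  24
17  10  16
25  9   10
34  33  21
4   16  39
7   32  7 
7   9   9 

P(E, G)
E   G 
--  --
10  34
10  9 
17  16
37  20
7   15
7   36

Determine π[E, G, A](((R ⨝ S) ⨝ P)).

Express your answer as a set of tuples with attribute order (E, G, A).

Natural join on D: {(11, 37, 25, 9, 10), (15, 39, 25, 9, 10), (6, 17, 7, 32, 7), (6, 17, 7, 9, 9), (9, 9, 25, 9, 10)}
Natural join on E: {(11, 37, 25, 9, 10, 34), (11, 37, 25, 9, 10, 9), (15, 39, 25, 9, 10, 34), (15, 39, 25, 9, 10, 9), (6, 17, 7, 32, 7, 15), (6, 17, 7, 32, 7, 36), (9, 9, 25, 9, 10, 34), (9, 9, 25, 9, 10, 9)}
Keep only column(s) E, G, A: {(10, 34, 11), (10, 34, 15), (10, 34, 9), (10, 9, 11), (10, 9, 15), (10, 9, 9), (7, 15, 6), (7, 36, 6)}

{(10, 34, 11), (10, 34, 15), (10, 34, 9), (10, 9, 11), (10, 9, 15), (10, 9, 9), (7, 15, 6), (7, 36, 6)}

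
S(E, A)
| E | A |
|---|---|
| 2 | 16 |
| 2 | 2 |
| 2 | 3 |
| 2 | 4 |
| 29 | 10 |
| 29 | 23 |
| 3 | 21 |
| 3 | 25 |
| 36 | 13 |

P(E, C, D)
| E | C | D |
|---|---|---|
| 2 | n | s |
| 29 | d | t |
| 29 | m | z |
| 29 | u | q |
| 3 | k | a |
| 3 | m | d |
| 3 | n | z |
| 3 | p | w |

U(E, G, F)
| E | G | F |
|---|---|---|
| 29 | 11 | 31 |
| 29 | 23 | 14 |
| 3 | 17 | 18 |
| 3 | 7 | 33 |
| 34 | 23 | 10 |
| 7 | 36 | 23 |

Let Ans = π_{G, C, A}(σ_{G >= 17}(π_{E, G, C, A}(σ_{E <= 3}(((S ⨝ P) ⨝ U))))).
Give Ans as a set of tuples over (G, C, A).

Natural join on E: {(2, 16, n, s), (2, 2, n, s), (2, 3, n, s), (2, 4, n, s), (29, 10, d, t), (29, 10, m, z), (29, 10, u, q), (29, 23, d, t), (29, 23, m, z), (29, 23, u, q), (3, 21, k, a), (3, 21, m, d), (3, 21, n, z), (3, 21, p, w), (3, 25, k, a), (3, 25, m, d), (3, 25, n, z), (3, 25, p, w)}
Natural join on E: {(29, 10, d, t, 11, 31), (29, 10, d, t, 23, 14), (29, 10, m, z, 11, 31), (29, 10, m, z, 23, 14), (29, 10, u, q, 11, 31), (29, 10, u, q, 23, 14), (29, 23, d, t, 11, 31), (29, 23, d, t, 23, 14), (29, 23, m, z, 11, 31), (29, 23, m, z, 23, 14), (29, 23, u, q, 11, 31), (29, 23, u, q, 23, 14), (3, 21, k, a, 17, 18), (3, 21, k, a, 7, 33), (3, 21, m, d, 17, 18), (3, 21, m, d, 7, 33), (3, 21, n, z, 17, 18), (3, 21, n, z, 7, 33), (3, 21, p, w, 17, 18), (3, 21, p, w, 7, 33), (3, 25, k, a, 17, 18), (3, 25, k, a, 7, 33), (3, 25, m, d, 17, 18), (3, 25, m, d, 7, 33), (3, 25, n, z, 17, 18), (3, 25, n, z, 7, 33), (3, 25, p, w, 17, 18), (3, 25, p, w, 7, 33)}
Filtering on E <= 3 leaves {(3, 21, k, a, 17, 18), (3, 21, k, a, 7, 33), (3, 21, m, d, 17, 18), (3, 21, m, d, 7, 33), (3, 21, n, z, 17, 18), (3, 21, n, z, 7, 33), (3, 21, p, w, 17, 18), (3, 21, p, w, 7, 33), (3, 25, k, a, 17, 18), (3, 25, k, a, 7, 33), (3, 25, m, d, 17, 18), (3, 25, m, d, 7, 33), (3, 25, n, z, 17, 18), (3, 25, n, z, 7, 33), (3, 25, p, w, 17, 18), (3, 25, p, w, 7, 33)}.
Keep only column(s) E, G, C, A: {(3, 17, k, 21), (3, 17, k, 25), (3, 17, m, 21), (3, 17, m, 25), (3, 17, n, 21), (3, 17, n, 25), (3, 17, p, 21), (3, 17, p, 25), (3, 7, k, 21), (3, 7, k, 25), (3, 7, m, 21), (3, 7, m, 25), (3, 7, n, 21), (3, 7, n, 25), (3, 7, p, 21), (3, 7, p, 25)}
Filtering on G >= 17 leaves {(3, 17, k, 21), (3, 17, k, 25), (3, 17, m, 21), (3, 17, m, 25), (3, 17, n, 21), (3, 17, n, 25), (3, 17, p, 21), (3, 17, p, 25)}.
Keep only column(s) G, C, A: {(17, k, 21), (17, k, 25), (17, m, 21), (17, m, 25), (17, n, 21), (17, n, 25), (17, p, 21), (17, p, 25)}

{(17, k, 21), (17, k, 25), (17, m, 21), (17, m, 25), (17, n, 21), (17, n, 25), (17, p, 21), (17, p, 25)}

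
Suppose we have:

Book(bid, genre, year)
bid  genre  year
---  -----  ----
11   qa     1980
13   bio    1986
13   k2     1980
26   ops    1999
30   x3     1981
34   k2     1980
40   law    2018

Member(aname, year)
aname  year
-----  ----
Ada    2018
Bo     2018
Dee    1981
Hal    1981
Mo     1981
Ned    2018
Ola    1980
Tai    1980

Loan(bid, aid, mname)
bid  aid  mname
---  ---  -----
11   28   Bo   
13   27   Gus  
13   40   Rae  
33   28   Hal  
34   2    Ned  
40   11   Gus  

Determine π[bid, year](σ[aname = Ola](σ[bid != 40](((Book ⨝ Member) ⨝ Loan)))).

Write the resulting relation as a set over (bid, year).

{(11, 1980), (13, 1980), (34, 1980)}

Natural join on year: {(11, qa, 1980, Ola), (11, qa, 1980, Tai), (13, k2, 1980, Ola), (13, k2, 1980, Tai), (30, x3, 1981, Dee), (30, x3, 1981, Hal), (30, x3, 1981, Mo), (34, k2, 1980, Ola), (34, k2, 1980, Tai), (40, law, 2018, Ada), (40, law, 2018, Bo), (40, law, 2018, Ned)}
Natural join on bid: {(11, qa, 1980, Ola, 28, Bo), (11, qa, 1980, Tai, 28, Bo), (13, k2, 1980, Ola, 27, Gus), (13, k2, 1980, Ola, 40, Rae), (13, k2, 1980, Tai, 27, Gus), (13, k2, 1980, Tai, 40, Rae), (34, k2, 1980, Ola, 2, Ned), (34, k2, 1980, Tai, 2, Ned), (40, law, 2018, Ada, 11, Gus), (40, law, 2018, Bo, 11, Gus), (40, law, 2018, Ned, 11, Gus)}
Selection bid != 40: {(11, qa, 1980, Ola, 28, Bo), (11, qa, 1980, Tai, 28, Bo), (13, k2, 1980, Ola, 27, Gus), (13, k2, 1980, Ola, 40, Rae), (13, k2, 1980, Tai, 27, Gus), (13, k2, 1980, Tai, 40, Rae), (34, k2, 1980, Ola, 2, Ned), (34, k2, 1980, Tai, 2, Ned)}
Selection aname = Ola: {(11, qa, 1980, Ola, 28, Bo), (13, k2, 1980, Ola, 27, Gus), (13, k2, 1980, Ola, 40, Rae), (34, k2, 1980, Ola, 2, Ned)}
Projecting to bid, year (1 duplicate(s) eliminated): {(11, 1980), (13, 1980), (34, 1980)}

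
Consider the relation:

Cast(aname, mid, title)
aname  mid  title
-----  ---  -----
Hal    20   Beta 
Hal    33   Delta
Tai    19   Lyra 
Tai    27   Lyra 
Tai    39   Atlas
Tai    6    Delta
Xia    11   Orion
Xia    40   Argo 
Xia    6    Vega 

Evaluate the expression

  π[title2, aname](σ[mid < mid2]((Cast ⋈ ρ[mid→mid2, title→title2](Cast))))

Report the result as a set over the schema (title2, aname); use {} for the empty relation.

ρ[mid→mid2, title→title2]: schema becomes (aname, mid2, title2); tuples unchanged.
Joining Cast and ρ[mid→mid2, title→title2](Cast) on aname yields {(Hal, 20, Beta, 20, Beta), (Hal, 20, Beta, 33, Delta), (Hal, 33, Delta, 20, Beta), (Hal, 33, Delta, 33, Delta), (Tai, 19, Lyra, 19, Lyra), (Tai, 19, Lyra, 27, Lyra), (Tai, 19, Lyra, 39, Atlas), (Tai, 19, Lyra, 6, Delta), (Tai, 27, Lyra, 19, Lyra), (Tai, 27, Lyra, 27, Lyra), (Tai, 27, Lyra, 39, Atlas), (Tai, 27, Lyra, 6, Delta), (Tai, 39, Atlas, 19, Lyra), (Tai, 39, Atlas, 27, Lyra), (Tai, 39, Atlas, 39, Atlas), (Tai, 39, Atlas, 6, Delta), (Tai, 6, Delta, 19, Lyra), (Tai, 6, Delta, 27, Lyra), (Tai, 6, Delta, 39, Atlas), (Tai, 6, Delta, 6, Delta), (Xia, 11, Orion, 11, Orion), (Xia, 11, Orion, 40, Argo), (Xia, 11, Orion, 6, Vega), (Xia, 40, Argo, 11, Orion), (Xia, 40, Argo, 40, Argo), (Xia, 40, Argo, 6, Vega), (Xia, 6, Vega, 11, Orion), (Xia, 6, Vega, 40, Argo), (Xia, 6, Vega, 6, Vega)}.
Selection mid < mid2: {(Hal, 20, Beta, 33, Delta), (Tai, 19, Lyra, 27, Lyra), (Tai, 19, Lyra, 39, Atlas), (Tai, 27, Lyra, 39, Atlas), (Tai, 6, Delta, 19, Lyra), (Tai, 6, Delta, 27, Lyra), (Tai, 6, Delta, 39, Atlas), (Xia, 11, Orion, 40, Argo), (Xia, 6, Vega, 11, Orion), (Xia, 6, Vega, 40, Argo)}
π_{title2, aname} gives {(Argo, Xia), (Atlas, Tai), (Delta, Hal), (Lyra, Tai), (Orion, Xia)} (5 duplicate(s) eliminated).

{(Argo, Xia), (Atlas, Tai), (Delta, Hal), (Lyra, Tai), (Orion, Xia)}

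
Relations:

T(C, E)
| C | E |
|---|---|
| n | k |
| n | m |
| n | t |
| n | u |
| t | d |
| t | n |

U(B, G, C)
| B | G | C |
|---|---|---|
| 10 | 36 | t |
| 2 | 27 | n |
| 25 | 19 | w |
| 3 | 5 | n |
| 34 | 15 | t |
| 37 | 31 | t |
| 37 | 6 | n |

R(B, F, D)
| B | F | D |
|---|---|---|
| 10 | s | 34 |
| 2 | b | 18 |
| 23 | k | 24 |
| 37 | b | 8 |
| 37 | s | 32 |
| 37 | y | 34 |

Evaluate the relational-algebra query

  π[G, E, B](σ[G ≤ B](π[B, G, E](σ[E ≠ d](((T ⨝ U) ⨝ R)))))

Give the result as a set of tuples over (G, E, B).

{(31, n, 37), (6, k, 37), (6, m, 37), (6, t, 37), (6, u, 37)}

Joining T and U on C yields {(n, k, 2, 27), (n, k, 3, 5), (n, k, 37, 6), (n, m, 2, 27), (n, m, 3, 5), (n, m, 37, 6), (n, t, 2, 27), (n, t, 3, 5), (n, t, 37, 6), (n, u, 2, 27), (n, u, 3, 5), (n, u, 37, 6), (t, d, 10, 36), (t, d, 34, 15), (t, d, 37, 31), (t, n, 10, 36), (t, n, 34, 15), (t, n, 37, 31)}.
Joining (T ⨝ U) and R on B yields {(n, k, 2, 27, b, 18), (n, k, 37, 6, b, 8), (n, k, 37, 6, s, 32), (n, k, 37, 6, y, 34), (n, m, 2, 27, b, 18), (n, m, 37, 6, b, 8), (n, m, 37, 6, s, 32), (n, m, 37, 6, y, 34), (n, t, 2, 27, b, 18), (n, t, 37, 6, b, 8), (n, t, 37, 6, s, 32), (n, t, 37, 6, y, 34), (n, u, 2, 27, b, 18), (n, u, 37, 6, b, 8), (n, u, 37, 6, s, 32), (n, u, 37, 6, y, 34), (t, d, 10, 36, s, 34), (t, d, 37, 31, b, 8), (t, d, 37, 31, s, 32), (t, d, 37, 31, y, 34), (t, n, 10, 36, s, 34), (t, n, 37, 31, b, 8), (t, n, 37, 31, s, 32), (t, n, 37, 31, y, 34)}.
Filtering on E ≠ d leaves {(n, k, 2, 27, b, 18), (n, k, 37, 6, b, 8), (n, k, 37, 6, s, 32), (n, k, 37, 6, y, 34), (n, m, 2, 27, b, 18), (n, m, 37, 6, b, 8), (n, m, 37, 6, s, 32), (n, m, 37, 6, y, 34), (n, t, 2, 27, b, 18), (n, t, 37, 6, b, 8), (n, t, 37, 6, s, 32), (n, t, 37, 6, y, 34), (n, u, 2, 27, b, 18), (n, u, 37, 6, b, 8), (n, u, 37, 6, s, 32), (n, u, 37, 6, y, 34), (t, n, 10, 36, s, 34), (t, n, 37, 31, b, 8), (t, n, 37, 31, s, 32), (t, n, 37, 31, y, 34)}.
Projecting to B, G, E (10 duplicate(s) eliminated): {(10, 36, n), (2, 27, k), (2, 27, m), (2, 27, t), (2, 27, u), (37, 31, n), (37, 6, k), (37, 6, m), (37, 6, t), (37, 6, u)}
Filtering on G ≤ B leaves {(37, 31, n), (37, 6, k), (37, 6, m), (37, 6, t), (37, 6, u)}.
Projecting to G, E, B: {(31, n, 37), (6, k, 37), (6, m, 37), (6, t, 37), (6, u, 37)}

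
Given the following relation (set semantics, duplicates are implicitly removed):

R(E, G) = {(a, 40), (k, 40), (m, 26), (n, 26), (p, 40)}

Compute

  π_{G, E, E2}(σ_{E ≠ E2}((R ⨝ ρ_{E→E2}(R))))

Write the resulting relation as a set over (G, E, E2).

{(26, m, n), (26, n, m), (40, a, k), (40, a, p), (40, k, a), (40, k, p), (40, p, a), (40, p, k)}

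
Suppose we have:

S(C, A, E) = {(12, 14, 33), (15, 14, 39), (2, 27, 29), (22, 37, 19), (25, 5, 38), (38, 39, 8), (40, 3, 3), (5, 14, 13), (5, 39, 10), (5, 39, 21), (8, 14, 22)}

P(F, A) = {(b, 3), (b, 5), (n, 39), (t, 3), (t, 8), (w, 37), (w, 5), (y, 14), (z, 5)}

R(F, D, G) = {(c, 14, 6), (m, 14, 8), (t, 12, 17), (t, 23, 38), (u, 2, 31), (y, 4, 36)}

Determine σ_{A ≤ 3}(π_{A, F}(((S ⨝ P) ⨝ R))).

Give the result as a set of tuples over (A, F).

{(3, t)}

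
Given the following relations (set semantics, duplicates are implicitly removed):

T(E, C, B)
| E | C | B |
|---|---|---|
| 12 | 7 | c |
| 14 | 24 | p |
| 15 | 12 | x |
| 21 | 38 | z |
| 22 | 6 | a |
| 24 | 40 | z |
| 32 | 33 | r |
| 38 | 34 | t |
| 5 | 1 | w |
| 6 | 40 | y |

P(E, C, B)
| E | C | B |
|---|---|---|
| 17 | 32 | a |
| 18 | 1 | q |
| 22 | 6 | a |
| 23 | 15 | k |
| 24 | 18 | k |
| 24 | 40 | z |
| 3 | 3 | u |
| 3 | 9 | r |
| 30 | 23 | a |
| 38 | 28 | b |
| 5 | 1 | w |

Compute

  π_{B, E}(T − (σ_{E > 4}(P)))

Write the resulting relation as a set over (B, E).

Filtering on E > 4 leaves {(17, 32, a), (18, 1, q), (22, 6, a), (23, 15, k), (24, 18, k), (24, 40, z), (30, 23, a), (38, 28, b), (5, 1, w)}.
Set difference of the two operands is {(12, 7, c), (14, 24, p), (15, 12, x), (21, 38, z), (32, 33, r), (38, 34, t), (6, 40, y)}.
π_{B, E} gives {(c, 12), (p, 14), (r, 32), (t, 38), (x, 15), (y, 6), (z, 21)}.

{(c, 12), (p, 14), (r, 32), (t, 38), (x, 15), (y, 6), (z, 21)}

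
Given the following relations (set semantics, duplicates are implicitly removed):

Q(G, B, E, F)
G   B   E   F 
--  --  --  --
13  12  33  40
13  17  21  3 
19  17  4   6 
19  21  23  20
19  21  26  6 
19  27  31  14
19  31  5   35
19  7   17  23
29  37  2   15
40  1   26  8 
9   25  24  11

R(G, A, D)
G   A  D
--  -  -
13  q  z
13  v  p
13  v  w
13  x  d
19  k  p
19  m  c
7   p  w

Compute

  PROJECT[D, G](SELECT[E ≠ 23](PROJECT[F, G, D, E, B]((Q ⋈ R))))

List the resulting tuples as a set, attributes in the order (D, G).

Joining Q and R on G yields {(13, 12, 33, 40, q, z), (13, 12, 33, 40, v, p), (13, 12, 33, 40, v, w), (13, 12, 33, 40, x, d), (13, 17, 21, 3, q, z), (13, 17, 21, 3, v, p), (13, 17, 21, 3, v, w), (13, 17, 21, 3, x, d), (19, 17, 4, 6, k, p), (19, 17, 4, 6, m, c), (19, 21, 23, 20, k, p), (19, 21, 23, 20, m, c), (19, 21, 26, 6, k, p), (19, 21, 26, 6, m, c), (19, 27, 31, 14, k, p), (19, 27, 31, 14, m, c), (19, 31, 5, 35, k, p), (19, 31, 5, 35, m, c), (19, 7, 17, 23, k, p), (19, 7, 17, 23, m, c)}.
Keep only column(s) F, G, D, E, B: {(14, 19, c, 31, 27), (14, 19, p, 31, 27), (20, 19, c, 23, 21), (20, 19, p, 23, 21), (23, 19, c, 17, 7), (23, 19, p, 17, 7), (3, 13, d, 21, 17), (3, 13, p, 21, 17), (3, 13, w, 21, 17), (3, 13, z, 21, 17), (35, 19, c, 5, 31), (35, 19, p, 5, 31), (40, 13, d, 33, 12), (40, 13, p, 33, 12), (40, 13, w, 33, 12), (40, 13, z, 33, 12), (6, 19, c, 26, 21), (6, 19, c, 4, 17), (6, 19, p, 26, 21), (6, 19, p, 4, 17)}
σ[E ≠ 23]: keep tuples satisfying E ≠ 23 → {(14, 19, c, 31, 27), (14, 19, p, 31, 27), (23, 19, c, 17, 7), (23, 19, p, 17, 7), (3, 13, d, 21, 17), (3, 13, p, 21, 17), (3, 13, w, 21, 17), (3, 13, z, 21, 17), (35, 19, c, 5, 31), (35, 19, p, 5, 31), (40, 13, d, 33, 12), (40, 13, p, 33, 12), (40, 13, w, 33, 12), (40, 13, z, 33, 12), (6, 19, c, 26, 21), (6, 19, c, 4, 17), (6, 19, p, 26, 21), (6, 19, p, 4, 17)}
Keep only column(s) D, G (12 duplicate(s) eliminated): {(c, 19), (d, 13), (p, 13), (p, 19), (w, 13), (z, 13)}

{(c, 19), (d, 13), (p, 13), (p, 19), (w, 13), (z, 13)}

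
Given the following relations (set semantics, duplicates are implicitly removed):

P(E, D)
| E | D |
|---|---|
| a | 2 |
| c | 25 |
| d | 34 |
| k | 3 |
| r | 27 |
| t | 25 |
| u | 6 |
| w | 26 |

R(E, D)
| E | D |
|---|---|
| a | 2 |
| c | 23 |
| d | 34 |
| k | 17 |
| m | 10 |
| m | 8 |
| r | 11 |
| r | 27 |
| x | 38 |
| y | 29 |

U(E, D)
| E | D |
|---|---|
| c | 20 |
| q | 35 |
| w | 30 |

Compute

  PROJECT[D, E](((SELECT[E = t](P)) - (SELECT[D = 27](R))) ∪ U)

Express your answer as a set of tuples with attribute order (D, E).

Apply σ_{E = t}; surviving tuples: {(t, 25)}
Apply σ_{D = 27}; surviving tuples: {(r, 27)}
Difference: {(t, 25)} with {(r, 27)} → {(t, 25)}
Union: {(t, 25)} with {(c, 20), (q, 35), (w, 30)} → {(c, 20), (q, 35), (t, 25), (w, 30)}
Keep only column(s) D, E: {(20, c), (25, t), (30, w), (35, q)}

{(20, c), (25, t), (30, w), (35, q)}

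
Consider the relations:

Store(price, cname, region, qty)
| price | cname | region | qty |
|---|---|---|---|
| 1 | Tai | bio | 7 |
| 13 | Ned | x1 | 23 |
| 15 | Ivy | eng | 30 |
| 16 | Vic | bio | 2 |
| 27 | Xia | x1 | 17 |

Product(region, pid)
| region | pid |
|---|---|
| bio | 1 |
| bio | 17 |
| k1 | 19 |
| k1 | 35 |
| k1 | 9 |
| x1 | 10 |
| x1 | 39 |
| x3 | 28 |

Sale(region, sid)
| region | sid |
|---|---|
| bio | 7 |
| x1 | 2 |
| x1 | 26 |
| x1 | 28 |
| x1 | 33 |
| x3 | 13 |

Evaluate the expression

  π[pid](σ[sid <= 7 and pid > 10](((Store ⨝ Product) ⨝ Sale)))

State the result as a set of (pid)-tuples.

Joining Store and Product on region yields {(1, Tai, bio, 7, 1), (1, Tai, bio, 7, 17), (13, Ned, x1, 23, 10), (13, Ned, x1, 23, 39), (16, Vic, bio, 2, 1), (16, Vic, bio, 2, 17), (27, Xia, x1, 17, 10), (27, Xia, x1, 17, 39)}.
Joining (Store ⨝ Product) and Sale on region yields {(1, Tai, bio, 7, 1, 7), (1, Tai, bio, 7, 17, 7), (13, Ned, x1, 23, 10, 2), (13, Ned, x1, 23, 10, 26), (13, Ned, x1, 23, 10, 28), (13, Ned, x1, 23, 10, 33), (13, Ned, x1, 23, 39, 2), (13, Ned, x1, 23, 39, 26), (13, Ned, x1, 23, 39, 28), (13, Ned, x1, 23, 39, 33), (16, Vic, bio, 2, 1, 7), (16, Vic, bio, 2, 17, 7), (27, Xia, x1, 17, 10, 2), (27, Xia, x1, 17, 10, 26), (27, Xia, x1, 17, 10, 28), (27, Xia, x1, 17, 10, 33), (27, Xia, x1, 17, 39, 2), (27, Xia, x1, 17, 39, 26), (27, Xia, x1, 17, 39, 28), (27, Xia, x1, 17, 39, 33)}.
Apply σ_{sid <= 7 and pid > 10}; surviving tuples: {(1, Tai, bio, 7, 17, 7), (13, Ned, x1, 23, 39, 2), (16, Vic, bio, 2, 17, 7), (27, Xia, x1, 17, 39, 2)}
π[pid]: project onto (pid) (2 duplicate(s) eliminated) → {17, 39}

{17, 39}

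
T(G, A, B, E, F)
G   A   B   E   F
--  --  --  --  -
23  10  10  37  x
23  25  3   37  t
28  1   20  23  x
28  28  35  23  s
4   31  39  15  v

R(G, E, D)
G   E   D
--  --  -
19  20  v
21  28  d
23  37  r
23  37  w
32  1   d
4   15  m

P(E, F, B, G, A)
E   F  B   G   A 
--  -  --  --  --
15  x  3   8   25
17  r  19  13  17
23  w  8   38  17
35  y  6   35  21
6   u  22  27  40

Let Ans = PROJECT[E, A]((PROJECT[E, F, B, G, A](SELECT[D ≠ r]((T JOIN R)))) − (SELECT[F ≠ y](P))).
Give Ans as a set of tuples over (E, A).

{(15, 31), (37, 10), (37, 25)}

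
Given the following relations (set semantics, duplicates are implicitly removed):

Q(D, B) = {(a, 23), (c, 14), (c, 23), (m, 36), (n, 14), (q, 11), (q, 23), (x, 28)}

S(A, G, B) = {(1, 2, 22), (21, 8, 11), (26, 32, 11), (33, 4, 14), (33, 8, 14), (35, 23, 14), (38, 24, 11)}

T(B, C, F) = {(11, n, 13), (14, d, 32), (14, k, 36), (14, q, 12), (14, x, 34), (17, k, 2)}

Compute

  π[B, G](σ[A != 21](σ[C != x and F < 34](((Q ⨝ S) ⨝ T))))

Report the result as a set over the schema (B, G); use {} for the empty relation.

Q ⋈ S (natural join on B): {(c, 14, 33, 4), (c, 14, 33, 8), (c, 14, 35, 23), (n, 14, 33, 4), (n, 14, 33, 8), (n, 14, 35, 23), (q, 11, 21, 8), (q, 11, 26, 32), (q, 11, 38, 24)}
(Q ⨝ S) ⋈ T (natural join on B): {(c, 14, 33, 4, d, 32), (c, 14, 33, 4, k, 36), (c, 14, 33, 4, q, 12), (c, 14, 33, 4, x, 34), (c, 14, 33, 8, d, 32), (c, 14, 33, 8, k, 36), (c, 14, 33, 8, q, 12), (c, 14, 33, 8, x, 34), (c, 14, 35, 23, d, 32), (c, 14, 35, 23, k, 36), (c, 14, 35, 23, q, 12), (c, 14, 35, 23, x, 34), (n, 14, 33, 4, d, 32), (n, 14, 33, 4, k, 36), (n, 14, 33, 4, q, 12), (n, 14, 33, 4, x, 34), (n, 14, 33, 8, d, 32), (n, 14, 33, 8, k, 36), (n, 14, 33, 8, q, 12), (n, 14, 33, 8, x, 34), (n, 14, 35, 23, d, 32), (n, 14, 35, 23, k, 36), (n, 14, 35, 23, q, 12), (n, 14, 35, 23, x, 34), (q, 11, 21, 8, n, 13), (q, 11, 26, 32, n, 13), (q, 11, 38, 24, n, 13)}
Filtering on C != x and F < 34 leaves {(c, 14, 33, 4, d, 32), (c, 14, 33, 4, q, 12), (c, 14, 33, 8, d, 32), (c, 14, 33, 8, q, 12), (c, 14, 35, 23, d, 32), (c, 14, 35, 23, q, 12), (n, 14, 33, 4, d, 32), (n, 14, 33, 4, q, 12), (n, 14, 33, 8, d, 32), (n, 14, 33, 8, q, 12), (n, 14, 35, 23, d, 32), (n, 14, 35, 23, q, 12), (q, 11, 21, 8, n, 13), (q, 11, 26, 32, n, 13), (q, 11, 38, 24, n, 13)}.
Filtering on A != 21 leaves {(c, 14, 33, 4, d, 32), (c, 14, 33, 4, q, 12), (c, 14, 33, 8, d, 32), (c, 14, 33, 8, q, 12), (c, 14, 35, 23, d, 32), (c, 14, 35, 23, q, 12), (n, 14, 33, 4, d, 32), (n, 14, 33, 4, q, 12), (n, 14, 33, 8, d, 32), (n, 14, 33, 8, q, 12), (n, 14, 35, 23, d, 32), (n, 14, 35, 23, q, 12), (q, 11, 26, 32, n, 13), (q, 11, 38, 24, n, 13)}.
π[B, G]: project onto (B, G) (9 duplicate(s) eliminated) → {(11, 24), (11, 32), (14, 23), (14, 4), (14, 8)}

{(11, 24), (11, 32), (14, 23), (14, 4), (14, 8)}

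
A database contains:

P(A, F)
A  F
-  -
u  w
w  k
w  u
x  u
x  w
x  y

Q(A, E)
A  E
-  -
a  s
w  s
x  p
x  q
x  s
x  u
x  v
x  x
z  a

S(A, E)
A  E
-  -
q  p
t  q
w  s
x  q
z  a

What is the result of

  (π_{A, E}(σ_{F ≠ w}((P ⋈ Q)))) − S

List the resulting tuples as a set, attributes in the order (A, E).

Natural join on A: {(w, k, s), (w, u, s), (x, u, p), (x, u, q), (x, u, s), (x, u, u), (x, u, v), (x, u, x), (x, w, p), (x, w, q), (x, w, s), (x, w, u), (x, w, v), (x, w, x), (x, y, p), (x, y, q), (x, y, s), (x, y, u), (x, y, v), (x, y, x)}
Selection F ≠ w: {(w, k, s), (w, u, s), (x, u, p), (x, u, q), (x, u, s), (x, u, u), (x, u, v), (x, u, x), (x, y, p), (x, y, q), (x, y, s), (x, y, u), (x, y, v), (x, y, x)}
Projecting to A, E (7 duplicate(s) eliminated): {(w, s), (x, p), (x, q), (x, s), (x, u), (x, v), (x, x)}
Taking the difference: {(x, p), (x, s), (x, u), (x, v), (x, x)}

{(x, p), (x, s), (x, u), (x, v), (x, x)}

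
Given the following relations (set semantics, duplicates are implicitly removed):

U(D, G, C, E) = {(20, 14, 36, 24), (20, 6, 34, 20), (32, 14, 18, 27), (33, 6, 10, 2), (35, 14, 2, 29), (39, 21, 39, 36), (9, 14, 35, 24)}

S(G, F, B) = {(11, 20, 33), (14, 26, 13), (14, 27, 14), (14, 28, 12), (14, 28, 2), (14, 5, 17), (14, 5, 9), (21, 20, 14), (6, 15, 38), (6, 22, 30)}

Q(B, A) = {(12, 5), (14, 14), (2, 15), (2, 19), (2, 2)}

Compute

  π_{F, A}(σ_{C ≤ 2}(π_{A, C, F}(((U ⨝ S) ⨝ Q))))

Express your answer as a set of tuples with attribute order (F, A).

{(27, 14), (28, 15), (28, 19), (28, 2), (28, 5)}

U ⋈ S (natural join on G): {(20, 14, 36, 24, 26, 13), (20, 14, 36, 24, 27, 14), (20, 14, 36, 24, 28, 12), (20, 14, 36, 24, 28, 2), (20, 14, 36, 24, 5, 17), (20, 14, 36, 24, 5, 9), (20, 6, 34, 20, 15, 38), (20, 6, 34, 20, 22, 30), (32, 14, 18, 27, 26, 13), (32, 14, 18, 27, 27, 14), (32, 14, 18, 27, 28, 12), (32, 14, 18, 27, 28, 2), (32, 14, 18, 27, 5, 17), (32, 14, 18, 27, 5, 9), (33, 6, 10, 2, 15, 38), (33, 6, 10, 2, 22, 30), (35, 14, 2, 29, 26, 13), (35, 14, 2, 29, 27, 14), (35, 14, 2, 29, 28, 12), (35, 14, 2, 29, 28, 2), (35, 14, 2, 29, 5, 17), (35, 14, 2, 29, 5, 9), (39, 21, 39, 36, 20, 14), (9, 14, 35, 24, 26, 13), (9, 14, 35, 24, 27, 14), (9, 14, 35, 24, 28, 12), (9, 14, 35, 24, 28, 2), (9, 14, 35, 24, 5, 17), (9, 14, 35, 24, 5, 9)}
(U ⨝ S) ⋈ Q (natural join on B): {(20, 14, 36, 24, 27, 14, 14), (20, 14, 36, 24, 28, 12, 5), (20, 14, 36, 24, 28, 2, 15), (20, 14, 36, 24, 28, 2, 19), (20, 14, 36, 24, 28, 2, 2), (32, 14, 18, 27, 27, 14, 14), (32, 14, 18, 27, 28, 12, 5), (32, 14, 18, 27, 28, 2, 15), (32, 14, 18, 27, 28, 2, 19), (32, 14, 18, 27, 28, 2, 2), (35, 14, 2, 29, 27, 14, 14), (35, 14, 2, 29, 28, 12, 5), (35, 14, 2, 29, 28, 2, 15), (35, 14, 2, 29, 28, 2, 19), (35, 14, 2, 29, 28, 2, 2), (39, 21, 39, 36, 20, 14, 14), (9, 14, 35, 24, 27, 14, 14), (9, 14, 35, 24, 28, 12, 5), (9, 14, 35, 24, 28, 2, 15), (9, 14, 35, 24, 28, 2, 19), (9, 14, 35, 24, 28, 2, 2)}
π_{A, C, F} gives {(14, 18, 27), (14, 2, 27), (14, 35, 27), (14, 36, 27), (14, 39, 20), (15, 18, 28), (15, 2, 28), (15, 35, 28), (15, 36, 28), (19, 18, 28), (19, 2, 28), (19, 35, 28), (19, 36, 28), (2, 18, 28), (2, 2, 28), (2, 35, 28), (2, 36, 28), (5, 18, 28), (5, 2, 28), (5, 35, 28), (5, 36, 28)}.
Apply σ_{C ≤ 2}; surviving tuples: {(14, 2, 27), (15, 2, 28), (19, 2, 28), (2, 2, 28), (5, 2, 28)}
π_{F, A} gives {(27, 14), (28, 15), (28, 19), (28, 2), (28, 5)}.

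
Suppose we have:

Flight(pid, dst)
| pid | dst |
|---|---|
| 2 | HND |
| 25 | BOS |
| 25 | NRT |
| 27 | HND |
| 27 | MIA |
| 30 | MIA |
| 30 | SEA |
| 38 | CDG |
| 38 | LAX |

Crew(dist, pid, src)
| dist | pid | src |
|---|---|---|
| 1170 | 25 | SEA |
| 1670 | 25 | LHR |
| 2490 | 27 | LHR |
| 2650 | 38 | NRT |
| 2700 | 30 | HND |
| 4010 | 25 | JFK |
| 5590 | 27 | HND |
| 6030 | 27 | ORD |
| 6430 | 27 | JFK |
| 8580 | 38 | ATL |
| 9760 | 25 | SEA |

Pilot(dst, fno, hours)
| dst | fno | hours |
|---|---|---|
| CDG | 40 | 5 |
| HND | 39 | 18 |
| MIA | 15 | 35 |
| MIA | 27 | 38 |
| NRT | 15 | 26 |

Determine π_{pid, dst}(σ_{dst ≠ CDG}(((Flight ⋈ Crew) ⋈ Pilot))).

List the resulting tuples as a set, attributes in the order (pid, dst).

Flight ⋈ Crew (natural join on pid): {(25, BOS, 1170, SEA), (25, BOS, 1670, LHR), (25, BOS, 4010, JFK), (25, BOS, 9760, SEA), (25, NRT, 1170, SEA), (25, NRT, 1670, LHR), (25, NRT, 4010, JFK), (25, NRT, 9760, SEA), (27, HND, 2490, LHR), (27, HND, 5590, HND), (27, HND, 6030, ORD), (27, HND, 6430, JFK), (27, MIA, 2490, LHR), (27, MIA, 5590, HND), (27, MIA, 6030, ORD), (27, MIA, 6430, JFK), (30, MIA, 2700, HND), (30, SEA, 2700, HND), (38, CDG, 2650, NRT), (38, CDG, 8580, ATL), (38, LAX, 2650, NRT), (38, LAX, 8580, ATL)}
(Flight ⋈ Crew) ⋈ Pilot (natural join on dst): {(25, NRT, 1170, SEA, 15, 26), (25, NRT, 1670, LHR, 15, 26), (25, NRT, 4010, JFK, 15, 26), (25, NRT, 9760, SEA, 15, 26), (27, HND, 2490, LHR, 39, 18), (27, HND, 5590, HND, 39, 18), (27, HND, 6030, ORD, 39, 18), (27, HND, 6430, JFK, 39, 18), (27, MIA, 2490, LHR, 15, 35), (27, MIA, 2490, LHR, 27, 38), (27, MIA, 5590, HND, 15, 35), (27, MIA, 5590, HND, 27, 38), (27, MIA, 6030, ORD, 15, 35), (27, MIA, 6030, ORD, 27, 38), (27, MIA, 6430, JFK, 15, 35), (27, MIA, 6430, JFK, 27, 38), (30, MIA, 2700, HND, 15, 35), (30, MIA, 2700, HND, 27, 38), (38, CDG, 2650, NRT, 40, 5), (38, CDG, 8580, ATL, 40, 5)}
Filtering on dst ≠ CDG leaves {(25, NRT, 1170, SEA, 15, 26), (25, NRT, 1670, LHR, 15, 26), (25, NRT, 4010, JFK, 15, 26), (25, NRT, 9760, SEA, 15, 26), (27, HND, 2490, LHR, 39, 18), (27, HND, 5590, HND, 39, 18), (27, HND, 6030, ORD, 39, 18), (27, HND, 6430, JFK, 39, 18), (27, MIA, 2490, LHR, 15, 35), (27, MIA, 2490, LHR, 27, 38), (27, MIA, 5590, HND, 15, 35), (27, MIA, 5590, HND, 27, 38), (27, MIA, 6030, ORD, 15, 35), (27, MIA, 6030, ORD, 27, 38), (27, MIA, 6430, JFK, 15, 35), (27, MIA, 6430, JFK, 27, 38), (30, MIA, 2700, HND, 15, 35), (30, MIA, 2700, HND, 27, 38)}.
Projecting to pid, dst (14 duplicate(s) eliminated): {(25, NRT), (27, HND), (27, MIA), (30, MIA)}

{(25, NRT), (27, HND), (27, MIA), (30, MIA)}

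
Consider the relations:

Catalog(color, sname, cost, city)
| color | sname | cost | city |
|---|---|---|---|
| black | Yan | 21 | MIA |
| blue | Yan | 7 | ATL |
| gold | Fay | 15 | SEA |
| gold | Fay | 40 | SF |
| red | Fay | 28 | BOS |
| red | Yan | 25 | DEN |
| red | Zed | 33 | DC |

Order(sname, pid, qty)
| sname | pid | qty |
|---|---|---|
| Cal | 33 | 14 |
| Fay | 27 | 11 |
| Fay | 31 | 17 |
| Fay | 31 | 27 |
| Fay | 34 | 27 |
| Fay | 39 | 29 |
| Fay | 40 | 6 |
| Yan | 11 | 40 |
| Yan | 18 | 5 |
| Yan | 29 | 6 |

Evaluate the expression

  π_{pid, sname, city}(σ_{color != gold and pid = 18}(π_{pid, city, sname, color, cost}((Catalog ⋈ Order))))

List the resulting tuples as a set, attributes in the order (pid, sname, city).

Joining Catalog and Order on sname yields {(black, Yan, 21, MIA, 11, 40), (black, Yan, 21, MIA, 18, 5), (black, Yan, 21, MIA, 29, 6), (blue, Yan, 7, ATL, 11, 40), (blue, Yan, 7, ATL, 18, 5), (blue, Yan, 7, ATL, 29, 6), (gold, Fay, 15, SEA, 27, 11), (gold, Fay, 15, SEA, 31, 17), (gold, Fay, 15, SEA, 31, 27), (gold, Fay, 15, SEA, 34, 27), (gold, Fay, 15, SEA, 39, 29), (gold, Fay, 15, SEA, 40, 6), (gold, Fay, 40, SF, 27, 11), (gold, Fay, 40, SF, 31, 17), (gold, Fay, 40, SF, 31, 27), (gold, Fay, 40, SF, 34, 27), (gold, Fay, 40, SF, 39, 29), (gold, Fay, 40, SF, 40, 6), (red, Fay, 28, BOS, 27, 11), (red, Fay, 28, BOS, 31, 17), (red, Fay, 28, BOS, 31, 27), (red, Fay, 28, BOS, 34, 27), (red, Fay, 28, BOS, 39, 29), (red, Fay, 28, BOS, 40, 6), (red, Yan, 25, DEN, 11, 40), (red, Yan, 25, DEN, 18, 5), (red, Yan, 25, DEN, 29, 6)}.
π_{pid, city, sname, color, cost} gives {(11, ATL, Yan, blue, 7), (11, DEN, Yan, red, 25), (11, MIA, Yan, black, 21), (18, ATL, Yan, blue, 7), (18, DEN, Yan, red, 25), (18, MIA, Yan, black, 21), (27, BOS, Fay, red, 28), (27, SEA, Fay, gold, 15), (27, SF, Fay, gold, 40), (29, ATL, Yan, blue, 7), (29, DEN, Yan, red, 25), (29, MIA, Yan, black, 21), (31, BOS, Fay, red, 28), (31, SEA, Fay, gold, 15), (31, SF, Fay, gold, 40), (34, BOS, Fay, red, 28), (34, SEA, Fay, gold, 15), (34, SF, Fay, gold, 40), (39, BOS, Fay, red, 28), (39, SEA, Fay, gold, 15), (39, SF, Fay, gold, 40), (40, BOS, Fay, red, 28), (40, SEA, Fay, gold, 15), (40, SF, Fay, gold, 40)} (3 duplicate(s) eliminated).
σ[color != gold and pid = 18]: keep tuples satisfying color != gold and pid = 18 → {(18, ATL, Yan, blue, 7), (18, DEN, Yan, red, 25), (18, MIA, Yan, black, 21)}
π_{pid, sname, city} gives {(18, Yan, ATL), (18, Yan, DEN), (18, Yan, MIA)}.

{(18, Yan, ATL), (18, Yan, DEN), (18, Yan, MIA)}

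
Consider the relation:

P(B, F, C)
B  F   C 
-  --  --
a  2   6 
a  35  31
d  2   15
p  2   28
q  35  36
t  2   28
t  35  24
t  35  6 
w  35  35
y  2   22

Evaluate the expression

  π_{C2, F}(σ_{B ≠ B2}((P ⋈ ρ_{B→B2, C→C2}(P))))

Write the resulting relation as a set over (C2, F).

{(15, 2), (22, 2), (24, 35), (28, 2), (31, 35), (35, 35), (36, 35), (6, 2), (6, 35)}

ρ[B→B2, C→C2]: schema becomes (B2, F, C2); tuples unchanged.
Natural join on F: {(a, 2, 6, a, 6), (a, 2, 6, d, 15), (a, 2, 6, p, 28), (a, 2, 6, t, 28), (a, 2, 6, y, 22), (a, 35, 31, a, 31), (a, 35, 31, q, 36), (a, 35, 31, t, 24), (a, 35, 31, t, 6), (a, 35, 31, w, 35), (d, 2, 15, a, 6), (d, 2, 15, d, 15), (d, 2, 15, p, 28), (d, 2, 15, t, 28), (d, 2, 15, y, 22), (p, 2, 28, a, 6), (p, 2, 28, d, 15), (p, 2, 28, p, 28), (p, 2, 28, t, 28), (p, 2, 28, y, 22), (q, 35, 36, a, 31), (q, 35, 36, q, 36), (q, 35, 36, t, 24), (q, 35, 36, t, 6), (q, 35, 36, w, 35), (t, 2, 28, a, 6), (t, 2, 28, d, 15), (t, 2, 28, p, 28), (t, 2, 28, t, 28), (t, 2, 28, y, 22), (t, 35, 24, a, 31), (t, 35, 24, q, 36), (t, 35, 24, t, 24), (t, 35, 24, t, 6), (t, 35, 24, w, 35), (t, 35, 6, a, 31), (t, 35, 6, q, 36), (t, 35, 6, t, 24), (t, 35, 6, t, 6), (t, 35, 6, w, 35), (w, 35, 35, a, 31), (w, 35, 35, q, 36), (w, 35, 35, t, 24), (w, 35, 35, t, 6), (w, 35, 35, w, 35), (y, 2, 22, a, 6), (y, 2, 22, d, 15), (y, 2, 22, p, 28), (y, 2, 22, t, 28), (y, 2, 22, y, 22)}
Selection B ≠ B2: {(a, 2, 6, d, 15), (a, 2, 6, p, 28), (a, 2, 6, t, 28), (a, 2, 6, y, 22), (a, 35, 31, q, 36), (a, 35, 31, t, 24), (a, 35, 31, t, 6), (a, 35, 31, w, 35), (d, 2, 15, a, 6), (d, 2, 15, p, 28), (d, 2, 15, t, 28), (d, 2, 15, y, 22), (p, 2, 28, a, 6), (p, 2, 28, d, 15), (p, 2, 28, t, 28), (p, 2, 28, y, 22), (q, 35, 36, a, 31), (q, 35, 36, t, 24), (q, 35, 36, t, 6), (q, 35, 36, w, 35), (t, 2, 28, a, 6), (t, 2, 28, d, 15), (t, 2, 28, p, 28), (t, 2, 28, y, 22), (t, 35, 24, a, 31), (t, 35, 24, q, 36), (t, 35, 24, w, 35), (t, 35, 6, a, 31), (t, 35, 6, q, 36), (t, 35, 6, w, 35), (w, 35, 35, a, 31), (w, 35, 35, q, 36), (w, 35, 35, t, 24), (w, 35, 35, t, 6), (y, 2, 22, a, 6), (y, 2, 22, d, 15), (y, 2, 22, p, 28), (y, 2, 22, t, 28)}
Projecting to C2, F (29 duplicate(s) eliminated): {(15, 2), (22, 2), (24, 35), (28, 2), (31, 35), (35, 35), (36, 35), (6, 2), (6, 35)}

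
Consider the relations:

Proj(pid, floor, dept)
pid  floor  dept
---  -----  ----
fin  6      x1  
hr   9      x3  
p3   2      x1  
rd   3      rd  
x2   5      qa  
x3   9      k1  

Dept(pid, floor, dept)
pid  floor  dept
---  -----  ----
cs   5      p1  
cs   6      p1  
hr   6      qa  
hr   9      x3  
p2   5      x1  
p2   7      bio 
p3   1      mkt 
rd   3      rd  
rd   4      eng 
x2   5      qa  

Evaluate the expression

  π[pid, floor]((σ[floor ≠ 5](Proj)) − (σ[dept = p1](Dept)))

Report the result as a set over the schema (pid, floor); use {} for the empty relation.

{(fin, 6), (hr, 9), (p3, 2), (rd, 3), (x3, 9)}

σ[floor ≠ 5]: keep tuples satisfying floor ≠ 5 → {(fin, 6, x1), (hr, 9, x3), (p3, 2, x1), (rd, 3, rd), (x3, 9, k1)}
σ[dept = p1]: keep tuples satisfying dept = p1 → {(cs, 5, p1), (cs, 6, p1)}
Taking the difference: {(fin, 6, x1), (hr, 9, x3), (p3, 2, x1), (rd, 3, rd), (x3, 9, k1)}
Projecting to pid, floor: {(fin, 6), (hr, 9), (p3, 2), (rd, 3), (x3, 9)}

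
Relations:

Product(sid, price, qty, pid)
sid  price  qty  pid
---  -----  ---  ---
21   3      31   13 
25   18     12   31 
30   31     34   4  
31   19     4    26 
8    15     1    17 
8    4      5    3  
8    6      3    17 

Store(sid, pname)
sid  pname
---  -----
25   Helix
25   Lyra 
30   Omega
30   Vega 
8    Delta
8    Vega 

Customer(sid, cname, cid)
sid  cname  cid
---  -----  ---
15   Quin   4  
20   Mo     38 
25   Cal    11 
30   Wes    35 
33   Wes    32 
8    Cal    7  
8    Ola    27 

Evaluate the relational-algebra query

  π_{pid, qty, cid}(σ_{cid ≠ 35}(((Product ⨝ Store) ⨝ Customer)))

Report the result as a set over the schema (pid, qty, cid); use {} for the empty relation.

Product ⋈ Store (natural join on sid): {(25, 18, 12, 31, Helix), (25, 18, 12, 31, Lyra), (30, 31, 34, 4, Omega), (30, 31, 34, 4, Vega), (8, 15, 1, 17, Delta), (8, 15, 1, 17, Vega), (8, 4, 5, 3, Delta), (8, 4, 5, 3, Vega), (8, 6, 3, 17, Delta), (8, 6, 3, 17, Vega)}
(Product ⨝ Store) ⋈ Customer (natural join on sid): {(25, 18, 12, 31, Helix, Cal, 11), (25, 18, 12, 31, Lyra, Cal, 11), (30, 31, 34, 4, Omega, Wes, 35), (30, 31, 34, 4, Vega, Wes, 35), (8, 15, 1, 17, Delta, Cal, 7), (8, 15, 1, 17, Delta, Ola, 27), (8, 15, 1, 17, Vega, Cal, 7), (8, 15, 1, 17, Vega, Ola, 27), (8, 4, 5, 3, Delta, Cal, 7), (8, 4, 5, 3, Delta, Ola, 27), (8, 4, 5, 3, Vega, Cal, 7), (8, 4, 5, 3, Vega, Ola, 27), (8, 6, 3, 17, Delta, Cal, 7), (8, 6, 3, 17, Delta, Ola, 27), (8, 6, 3, 17, Vega, Cal, 7), (8, 6, 3, 17, Vega, Ola, 27)}
Selection cid ≠ 35: {(25, 18, 12, 31, Helix, Cal, 11), (25, 18, 12, 31, Lyra, Cal, 11), (8, 15, 1, 17, Delta, Cal, 7), (8, 15, 1, 17, Delta, Ola, 27), (8, 15, 1, 17, Vega, Cal, 7), (8, 15, 1, 17, Vega, Ola, 27), (8, 4, 5, 3, Delta, Cal, 7), (8, 4, 5, 3, Delta, Ola, 27), (8, 4, 5, 3, Vega, Cal, 7), (8, 4, 5, 3, Vega, Ola, 27), (8, 6, 3, 17, Delta, Cal, 7), (8, 6, 3, 17, Delta, Ola, 27), (8, 6, 3, 17, Vega, Cal, 7), (8, 6, 3, 17, Vega, Ola, 27)}
π_{pid, qty, cid} gives {(17, 1, 27), (17, 1, 7), (17, 3, 27), (17, 3, 7), (3, 5, 27), (3, 5, 7), (31, 12, 11)} (7 duplicate(s) eliminated).

{(17, 1, 27), (17, 1, 7), (17, 3, 27), (17, 3, 7), (3, 5, 27), (3, 5, 7), (31, 12, 11)}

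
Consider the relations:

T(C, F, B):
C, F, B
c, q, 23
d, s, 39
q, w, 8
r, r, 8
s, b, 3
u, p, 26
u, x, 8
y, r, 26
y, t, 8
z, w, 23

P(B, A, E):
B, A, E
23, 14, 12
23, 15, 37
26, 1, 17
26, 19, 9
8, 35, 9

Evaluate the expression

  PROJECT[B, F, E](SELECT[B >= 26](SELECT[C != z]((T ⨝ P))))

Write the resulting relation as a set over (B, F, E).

Natural join on B: {(c, q, 23, 14, 12), (c, q, 23, 15, 37), (q, w, 8, 35, 9), (r, r, 8, 35, 9), (u, p, 26, 1, 17), (u, p, 26, 19, 9), (u, x, 8, 35, 9), (y, r, 26, 1, 17), (y, r, 26, 19, 9), (y, t, 8, 35, 9), (z, w, 23, 14, 12), (z, w, 23, 15, 37)}
σ[C != z]: keep tuples satisfying C != z → {(c, q, 23, 14, 12), (c, q, 23, 15, 37), (q, w, 8, 35, 9), (r, r, 8, 35, 9), (u, p, 26, 1, 17), (u, p, 26, 19, 9), (u, x, 8, 35, 9), (y, r, 26, 1, 17), (y, r, 26, 19, 9), (y, t, 8, 35, 9)}
σ[B >= 26]: keep tuples satisfying B >= 26 → {(u, p, 26, 1, 17), (u, p, 26, 19, 9), (y, r, 26, 1, 17), (y, r, 26, 19, 9)}
Projecting to B, F, E: {(26, p, 17), (26, p, 9), (26, r, 17), (26, r, 9)}

{(26, p, 17), (26, p, 9), (26, r, 17), (26, r, 9)}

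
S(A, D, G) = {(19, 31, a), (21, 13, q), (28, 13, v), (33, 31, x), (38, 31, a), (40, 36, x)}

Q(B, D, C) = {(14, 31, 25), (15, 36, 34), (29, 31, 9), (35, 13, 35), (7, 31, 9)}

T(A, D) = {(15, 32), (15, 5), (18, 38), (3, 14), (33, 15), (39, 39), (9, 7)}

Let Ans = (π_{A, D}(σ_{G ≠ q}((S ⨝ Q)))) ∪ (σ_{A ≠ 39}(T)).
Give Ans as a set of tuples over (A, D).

{(15, 32), (15, 5), (18, 38), (19, 31), (28, 13), (3, 14), (33, 15), (33, 31), (38, 31), (40, 36), (9, 7)}

S ⋈ Q (natural join on D): {(19, 31, a, 14, 25), (19, 31, a, 29, 9), (19, 31, a, 7, 9), (21, 13, q, 35, 35), (28, 13, v, 35, 35), (33, 31, x, 14, 25), (33, 31, x, 29, 9), (33, 31, x, 7, 9), (38, 31, a, 14, 25), (38, 31, a, 29, 9), (38, 31, a, 7, 9), (40, 36, x, 15, 34)}
σ[G ≠ q]: keep tuples satisfying G ≠ q → {(19, 31, a, 14, 25), (19, 31, a, 29, 9), (19, 31, a, 7, 9), (28, 13, v, 35, 35), (33, 31, x, 14, 25), (33, 31, x, 29, 9), (33, 31, x, 7, 9), (38, 31, a, 14, 25), (38, 31, a, 29, 9), (38, 31, a, 7, 9), (40, 36, x, 15, 34)}
π[A, D]: project onto (A, D) (6 duplicate(s) eliminated) → {(19, 31), (28, 13), (33, 31), (38, 31), (40, 36)}
σ[A ≠ 39]: keep tuples satisfying A ≠ 39 → {(15, 32), (15, 5), (18, 38), (3, 14), (33, 15), (9, 7)}
Union: {(19, 31), (28, 13), (33, 31), (38, 31), (40, 36)} with {(15, 32), (15, 5), (18, 38), (3, 14), (33, 15), (9, 7)} → {(15, 32), (15, 5), (18, 38), (19, 31), (28, 13), (3, 14), (33, 15), (33, 31), (38, 31), (40, 36), (9, 7)}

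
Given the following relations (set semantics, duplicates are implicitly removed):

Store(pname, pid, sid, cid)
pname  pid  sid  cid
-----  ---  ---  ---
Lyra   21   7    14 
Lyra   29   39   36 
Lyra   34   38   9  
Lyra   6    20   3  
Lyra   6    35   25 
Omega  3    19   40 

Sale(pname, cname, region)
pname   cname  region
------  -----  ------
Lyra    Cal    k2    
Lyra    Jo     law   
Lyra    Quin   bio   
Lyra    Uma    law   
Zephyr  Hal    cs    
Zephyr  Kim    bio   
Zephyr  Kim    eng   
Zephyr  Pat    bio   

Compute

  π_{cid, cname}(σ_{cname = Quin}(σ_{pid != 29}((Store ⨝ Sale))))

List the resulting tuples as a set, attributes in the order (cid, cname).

Natural join on pname: {(Lyra, 21, 7, 14, Cal, k2), (Lyra, 21, 7, 14, Jo, law), (Lyra, 21, 7, 14, Quin, bio), (Lyra, 21, 7, 14, Uma, law), (Lyra, 29, 39, 36, Cal, k2), (Lyra, 29, 39, 36, Jo, law), (Lyra, 29, 39, 36, Quin, bio), (Lyra, 29, 39, 36, Uma, law), (Lyra, 34, 38, 9, Cal, k2), (Lyra, 34, 38, 9, Jo, law), (Lyra, 34, 38, 9, Quin, bio), (Lyra, 34, 38, 9, Uma, law), (Lyra, 6, 20, 3, Cal, k2), (Lyra, 6, 20, 3, Jo, law), (Lyra, 6, 20, 3, Quin, bio), (Lyra, 6, 20, 3, Uma, law), (Lyra, 6, 35, 25, Cal, k2), (Lyra, 6, 35, 25, Jo, law), (Lyra, 6, 35, 25, Quin, bio), (Lyra, 6, 35, 25, Uma, law)}
Filtering on pid != 29 leaves {(Lyra, 21, 7, 14, Cal, k2), (Lyra, 21, 7, 14, Jo, law), (Lyra, 21, 7, 14, Quin, bio), (Lyra, 21, 7, 14, Uma, law), (Lyra, 34, 38, 9, Cal, k2), (Lyra, 34, 38, 9, Jo, law), (Lyra, 34, 38, 9, Quin, bio), (Lyra, 34, 38, 9, Uma, law), (Lyra, 6, 20, 3, Cal, k2), (Lyra, 6, 20, 3, Jo, law), (Lyra, 6, 20, 3, Quin, bio), (Lyra, 6, 20, 3, Uma, law), (Lyra, 6, 35, 25, Cal, k2), (Lyra, 6, 35, 25, Jo, law), (Lyra, 6, 35, 25, Quin, bio), (Lyra, 6, 35, 25, Uma, law)}.
Filtering on cname = Quin leaves {(Lyra, 21, 7, 14, Quin, bio), (Lyra, 34, 38, 9, Quin, bio), (Lyra, 6, 20, 3, Quin, bio), (Lyra, 6, 35, 25, Quin, bio)}.
π[cid, cname]: project onto (cid, cname) → {(14, Quin), (25, Quin), (3, Quin), (9, Quin)}

{(14, Quin), (25, Quin), (3, Quin), (9, Quin)}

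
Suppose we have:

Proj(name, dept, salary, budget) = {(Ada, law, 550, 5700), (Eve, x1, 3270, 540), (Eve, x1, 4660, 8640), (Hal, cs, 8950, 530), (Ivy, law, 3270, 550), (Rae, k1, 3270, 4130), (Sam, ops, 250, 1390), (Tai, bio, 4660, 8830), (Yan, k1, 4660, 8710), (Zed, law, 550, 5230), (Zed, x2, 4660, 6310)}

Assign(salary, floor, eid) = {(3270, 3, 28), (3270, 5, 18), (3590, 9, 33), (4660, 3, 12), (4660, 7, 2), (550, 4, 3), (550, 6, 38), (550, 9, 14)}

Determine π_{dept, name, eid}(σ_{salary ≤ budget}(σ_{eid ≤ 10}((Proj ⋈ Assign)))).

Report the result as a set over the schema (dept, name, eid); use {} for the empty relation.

{(bio, Tai, 2), (k1, Yan, 2), (law, Ada, 3), (law, Zed, 3), (x1, Eve, 2), (x2, Zed, 2)}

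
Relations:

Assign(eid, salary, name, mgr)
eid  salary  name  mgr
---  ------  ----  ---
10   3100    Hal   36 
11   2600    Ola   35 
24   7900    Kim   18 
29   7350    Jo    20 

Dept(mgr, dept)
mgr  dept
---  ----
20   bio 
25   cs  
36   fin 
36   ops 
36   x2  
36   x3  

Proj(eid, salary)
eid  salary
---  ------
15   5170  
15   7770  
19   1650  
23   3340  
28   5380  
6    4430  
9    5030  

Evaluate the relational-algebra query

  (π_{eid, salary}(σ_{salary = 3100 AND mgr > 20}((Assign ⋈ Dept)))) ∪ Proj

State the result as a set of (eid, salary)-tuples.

Joining Assign and Dept on mgr yields {(10, 3100, Hal, 36, fin), (10, 3100, Hal, 36, ops), (10, 3100, Hal, 36, x2), (10, 3100, Hal, 36, x3), (29, 7350, Jo, 20, bio)}.
Apply σ_{salary = 3100 AND mgr > 20}; surviving tuples: {(10, 3100, Hal, 36, fin), (10, 3100, Hal, 36, ops), (10, 3100, Hal, 36, x2), (10, 3100, Hal, 36, x3)}
Keep only column(s) eid, salary (3 duplicate(s) eliminated): {(10, 3100)}
Taking the union: {(10, 3100), (15, 5170), (15, 7770), (19, 1650), (23, 3340), (28, 5380), (6, 4430), (9, 5030)}

{(10, 3100), (15, 5170), (15, 7770), (19, 1650), (23, 3340), (28, 5380), (6, 4430), (9, 5030)}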